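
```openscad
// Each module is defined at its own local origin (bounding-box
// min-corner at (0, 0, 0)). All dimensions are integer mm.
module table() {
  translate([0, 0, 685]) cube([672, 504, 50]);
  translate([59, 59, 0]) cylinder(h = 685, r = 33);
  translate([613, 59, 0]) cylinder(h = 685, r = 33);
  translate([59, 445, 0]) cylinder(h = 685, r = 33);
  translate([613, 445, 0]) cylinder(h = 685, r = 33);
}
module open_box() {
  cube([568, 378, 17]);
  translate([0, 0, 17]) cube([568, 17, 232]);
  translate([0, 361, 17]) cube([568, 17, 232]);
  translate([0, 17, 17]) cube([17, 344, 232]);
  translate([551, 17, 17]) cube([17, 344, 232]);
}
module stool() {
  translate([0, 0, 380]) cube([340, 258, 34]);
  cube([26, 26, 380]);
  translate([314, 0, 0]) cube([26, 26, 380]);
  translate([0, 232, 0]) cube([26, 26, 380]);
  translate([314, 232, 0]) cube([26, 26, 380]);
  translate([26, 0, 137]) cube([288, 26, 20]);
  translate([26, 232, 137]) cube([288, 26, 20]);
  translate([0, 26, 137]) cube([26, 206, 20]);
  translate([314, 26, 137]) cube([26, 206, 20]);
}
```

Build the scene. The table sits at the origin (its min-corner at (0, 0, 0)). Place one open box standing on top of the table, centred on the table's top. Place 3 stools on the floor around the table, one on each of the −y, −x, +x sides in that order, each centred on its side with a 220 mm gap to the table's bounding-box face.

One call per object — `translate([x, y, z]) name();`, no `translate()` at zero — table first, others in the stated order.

table();
translate([52, 63, 735]) open_box();
translate([166, -478, 0]) stool();
translate([-560, 123, 0]) stool();
translate([892, 123, 0]) stool();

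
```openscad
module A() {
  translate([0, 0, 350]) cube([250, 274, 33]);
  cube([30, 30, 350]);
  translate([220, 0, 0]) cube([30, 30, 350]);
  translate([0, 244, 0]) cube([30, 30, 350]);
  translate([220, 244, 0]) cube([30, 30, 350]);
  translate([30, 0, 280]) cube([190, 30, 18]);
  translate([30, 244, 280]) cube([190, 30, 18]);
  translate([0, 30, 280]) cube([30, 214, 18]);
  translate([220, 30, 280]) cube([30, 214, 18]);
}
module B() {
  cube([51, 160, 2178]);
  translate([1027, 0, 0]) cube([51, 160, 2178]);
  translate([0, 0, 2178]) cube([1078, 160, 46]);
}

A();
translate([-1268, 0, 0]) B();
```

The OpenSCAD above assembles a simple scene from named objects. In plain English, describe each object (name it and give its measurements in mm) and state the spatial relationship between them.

A is a four-legged stool. The seat is a 250×274×33 mm slab whose top surface is at z = 383 mm; four square legs, each 30×30 mm in cross-section, run from the floor (z = 0) to the underside of the seat, each flush with a corner of the seat. Four stretchers, 30 mm wide and 18 mm tall, connect adjacent legs with their undersides at z = 280 mm, each running between the inner faces of the legs it joins and aligned with the legs' outer faces on the other axis.

B is a rectangular door frame: two vertical jambs of 51×160 mm section, 2178 mm tall, with a clear opening 976 mm wide between their inner faces. A header 46 mm tall and 160 mm deep lies on top of the jambs and spans the full outside width.

The door frame is on the floor beside the stool on its −x side.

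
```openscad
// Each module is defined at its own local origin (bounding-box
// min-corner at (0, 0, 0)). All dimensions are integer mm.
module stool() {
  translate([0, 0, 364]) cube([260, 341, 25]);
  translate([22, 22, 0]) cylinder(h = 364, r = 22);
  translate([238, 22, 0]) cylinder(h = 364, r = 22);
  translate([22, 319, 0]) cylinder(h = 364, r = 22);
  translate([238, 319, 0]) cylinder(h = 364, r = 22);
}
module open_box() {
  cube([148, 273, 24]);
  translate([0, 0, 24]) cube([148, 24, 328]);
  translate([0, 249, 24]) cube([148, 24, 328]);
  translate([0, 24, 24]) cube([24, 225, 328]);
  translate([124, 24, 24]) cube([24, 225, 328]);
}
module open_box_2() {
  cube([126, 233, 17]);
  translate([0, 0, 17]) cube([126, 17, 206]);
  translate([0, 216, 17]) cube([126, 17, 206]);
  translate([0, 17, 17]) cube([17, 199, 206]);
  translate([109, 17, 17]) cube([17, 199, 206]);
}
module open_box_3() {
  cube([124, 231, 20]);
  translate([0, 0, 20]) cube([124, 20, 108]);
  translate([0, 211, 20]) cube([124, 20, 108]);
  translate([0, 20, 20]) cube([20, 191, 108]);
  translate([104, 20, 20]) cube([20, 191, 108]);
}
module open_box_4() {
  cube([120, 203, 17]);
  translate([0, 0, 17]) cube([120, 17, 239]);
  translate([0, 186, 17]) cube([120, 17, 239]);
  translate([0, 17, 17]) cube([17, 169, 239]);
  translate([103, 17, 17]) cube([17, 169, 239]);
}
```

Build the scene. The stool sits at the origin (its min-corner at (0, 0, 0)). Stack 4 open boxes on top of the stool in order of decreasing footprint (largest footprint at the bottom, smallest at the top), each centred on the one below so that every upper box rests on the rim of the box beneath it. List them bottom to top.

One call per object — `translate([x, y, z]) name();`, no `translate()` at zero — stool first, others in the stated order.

stool();
translate([56, 34, 389]) open_box();
translate([67, 54, 741]) open_box_2();
translate([68, 55, 964]) open_box_3();
translate([70, 69, 1092]) open_box_4();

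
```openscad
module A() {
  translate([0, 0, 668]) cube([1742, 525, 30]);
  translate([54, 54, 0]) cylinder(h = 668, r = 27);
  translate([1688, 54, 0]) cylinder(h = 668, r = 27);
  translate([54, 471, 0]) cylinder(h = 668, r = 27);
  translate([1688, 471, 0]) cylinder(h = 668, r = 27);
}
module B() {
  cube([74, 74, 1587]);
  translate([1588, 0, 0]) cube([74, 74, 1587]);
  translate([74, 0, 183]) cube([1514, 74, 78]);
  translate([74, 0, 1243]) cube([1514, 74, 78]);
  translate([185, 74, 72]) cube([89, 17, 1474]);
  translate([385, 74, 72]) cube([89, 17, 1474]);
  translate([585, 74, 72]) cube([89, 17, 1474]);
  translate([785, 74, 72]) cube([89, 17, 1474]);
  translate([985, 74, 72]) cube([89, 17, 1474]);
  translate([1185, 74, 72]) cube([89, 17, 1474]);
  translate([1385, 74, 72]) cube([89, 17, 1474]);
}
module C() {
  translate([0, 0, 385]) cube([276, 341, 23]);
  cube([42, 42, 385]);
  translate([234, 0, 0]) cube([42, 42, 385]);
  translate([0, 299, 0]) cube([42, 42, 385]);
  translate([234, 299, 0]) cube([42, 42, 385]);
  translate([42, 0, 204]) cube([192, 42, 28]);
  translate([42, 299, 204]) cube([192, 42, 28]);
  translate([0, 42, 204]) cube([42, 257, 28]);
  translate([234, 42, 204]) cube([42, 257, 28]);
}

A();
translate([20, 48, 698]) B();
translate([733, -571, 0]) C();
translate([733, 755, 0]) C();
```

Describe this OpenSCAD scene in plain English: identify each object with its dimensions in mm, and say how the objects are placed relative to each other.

A is a rectangular dining table. The top is 1742×525×30 mm with its upper surface at z = 698 mm. It stands on four round legs of 54 mm diameter, each leg's bounding box inset 27 mm from the nearest pair of top edges, running from the floor to the underside of the top.

B is a fence section. Two 74×74 mm posts, 1587 mm tall, stand on the floor with a clear span of 1514 mm between their inner faces. Two horizontal rails of 74×78 mm section span the gap between the posts with their undersides at z = 183 mm and z = 1243 mm, flush with the posts' −y face. 7 pickets, each 89 mm wide, 17 mm thick and 1474 mm tall, are fixed to the +y face of the rails with their bottoms at z = 72 mm, evenly spaced across the span with equal gaps (rounded down to the nearest mm) at the −x end and between each pair — any rounding remainder accumulates at the +x end.

C is a four-legged stool. The seat is 276×341 mm, 23 mm thick, top at z = 408 mm. It stands on four square legs, each 42×42 mm in cross-section, from z = 0 to the seat underside, each flush with a corner of the seat. Four stretchers, 42 mm wide and 28 mm tall, connect adjacent legs with their undersides at z = 204 mm, each running between the inner faces of the legs it joins and aligned with the legs' outer faces on the other axis.

The fence section is on top of the table. Two stools sit around the table at the −y, +y sides.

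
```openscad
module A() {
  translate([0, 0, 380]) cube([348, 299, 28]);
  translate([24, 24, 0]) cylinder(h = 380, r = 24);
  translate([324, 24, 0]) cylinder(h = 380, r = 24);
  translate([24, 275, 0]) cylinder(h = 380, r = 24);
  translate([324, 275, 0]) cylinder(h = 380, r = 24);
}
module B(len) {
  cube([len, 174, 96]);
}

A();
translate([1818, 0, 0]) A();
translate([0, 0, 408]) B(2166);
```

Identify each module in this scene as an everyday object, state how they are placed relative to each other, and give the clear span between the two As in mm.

A is a stool. B is a beam. A beam spans the tops of two stools. The clear span between the two stools is 1470 mm.

Second stool starts at x = 1818; first ends at x = 348; clear span = 1818 − 348 = 1470 mm.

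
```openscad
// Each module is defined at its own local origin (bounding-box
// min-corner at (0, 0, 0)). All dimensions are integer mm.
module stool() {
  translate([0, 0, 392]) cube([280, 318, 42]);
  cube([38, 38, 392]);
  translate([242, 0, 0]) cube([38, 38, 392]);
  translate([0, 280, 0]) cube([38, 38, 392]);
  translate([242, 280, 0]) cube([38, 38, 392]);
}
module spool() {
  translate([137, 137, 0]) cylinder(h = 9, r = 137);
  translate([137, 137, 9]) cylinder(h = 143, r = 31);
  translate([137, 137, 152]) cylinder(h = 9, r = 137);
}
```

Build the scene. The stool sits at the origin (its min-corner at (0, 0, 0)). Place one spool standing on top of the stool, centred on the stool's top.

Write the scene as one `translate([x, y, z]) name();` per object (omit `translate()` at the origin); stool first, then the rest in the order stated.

stool();
translate([3, 22, 434]) spool();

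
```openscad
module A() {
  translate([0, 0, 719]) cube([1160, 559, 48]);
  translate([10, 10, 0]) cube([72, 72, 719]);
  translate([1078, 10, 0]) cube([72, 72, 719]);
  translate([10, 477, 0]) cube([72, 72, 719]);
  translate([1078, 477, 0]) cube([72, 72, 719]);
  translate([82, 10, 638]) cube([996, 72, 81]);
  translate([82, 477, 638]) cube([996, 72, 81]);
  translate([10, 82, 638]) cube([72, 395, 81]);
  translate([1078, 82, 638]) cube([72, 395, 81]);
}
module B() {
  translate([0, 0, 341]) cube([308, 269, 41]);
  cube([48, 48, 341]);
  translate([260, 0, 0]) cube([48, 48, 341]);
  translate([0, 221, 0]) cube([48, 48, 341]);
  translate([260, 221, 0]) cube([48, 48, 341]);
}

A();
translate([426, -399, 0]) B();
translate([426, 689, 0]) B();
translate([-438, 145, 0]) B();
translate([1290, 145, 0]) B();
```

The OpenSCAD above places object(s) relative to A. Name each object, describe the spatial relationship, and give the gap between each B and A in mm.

A is a table. B is a stool. Four stools sit around the table at the −y, +y, −x, +x sides. The gap between each stool and the table is 130 mm.

Each stool's nearest face is 130 mm from the table's bounding box.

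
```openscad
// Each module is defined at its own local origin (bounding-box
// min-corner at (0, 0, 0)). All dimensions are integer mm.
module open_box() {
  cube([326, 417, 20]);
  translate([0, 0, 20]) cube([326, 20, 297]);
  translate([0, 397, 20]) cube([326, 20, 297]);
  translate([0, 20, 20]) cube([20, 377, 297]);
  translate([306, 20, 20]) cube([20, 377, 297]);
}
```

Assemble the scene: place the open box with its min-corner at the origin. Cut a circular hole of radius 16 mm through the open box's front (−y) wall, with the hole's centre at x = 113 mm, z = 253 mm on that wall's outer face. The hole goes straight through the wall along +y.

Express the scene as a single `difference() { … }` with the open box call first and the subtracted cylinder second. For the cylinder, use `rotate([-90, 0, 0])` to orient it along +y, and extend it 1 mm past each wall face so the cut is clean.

difference() {
  open_box();
  translate([113, -1, 253]) rotate([-90, 0, 0]) cylinder(h = 22, r = 16);
}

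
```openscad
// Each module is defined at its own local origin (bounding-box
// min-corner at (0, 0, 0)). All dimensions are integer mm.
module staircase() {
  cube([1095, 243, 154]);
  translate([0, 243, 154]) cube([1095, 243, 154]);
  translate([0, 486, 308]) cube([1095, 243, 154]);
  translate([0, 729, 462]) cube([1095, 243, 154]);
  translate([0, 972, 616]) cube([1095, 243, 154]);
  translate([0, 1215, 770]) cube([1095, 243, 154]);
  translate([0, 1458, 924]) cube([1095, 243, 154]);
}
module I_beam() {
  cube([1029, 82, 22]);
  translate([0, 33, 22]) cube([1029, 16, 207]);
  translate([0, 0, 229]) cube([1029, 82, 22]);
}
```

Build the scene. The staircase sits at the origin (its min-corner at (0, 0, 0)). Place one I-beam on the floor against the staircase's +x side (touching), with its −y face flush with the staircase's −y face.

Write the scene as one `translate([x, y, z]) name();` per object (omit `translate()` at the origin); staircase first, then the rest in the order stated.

staircase();
translate([1095, 0, 0]) I_beam();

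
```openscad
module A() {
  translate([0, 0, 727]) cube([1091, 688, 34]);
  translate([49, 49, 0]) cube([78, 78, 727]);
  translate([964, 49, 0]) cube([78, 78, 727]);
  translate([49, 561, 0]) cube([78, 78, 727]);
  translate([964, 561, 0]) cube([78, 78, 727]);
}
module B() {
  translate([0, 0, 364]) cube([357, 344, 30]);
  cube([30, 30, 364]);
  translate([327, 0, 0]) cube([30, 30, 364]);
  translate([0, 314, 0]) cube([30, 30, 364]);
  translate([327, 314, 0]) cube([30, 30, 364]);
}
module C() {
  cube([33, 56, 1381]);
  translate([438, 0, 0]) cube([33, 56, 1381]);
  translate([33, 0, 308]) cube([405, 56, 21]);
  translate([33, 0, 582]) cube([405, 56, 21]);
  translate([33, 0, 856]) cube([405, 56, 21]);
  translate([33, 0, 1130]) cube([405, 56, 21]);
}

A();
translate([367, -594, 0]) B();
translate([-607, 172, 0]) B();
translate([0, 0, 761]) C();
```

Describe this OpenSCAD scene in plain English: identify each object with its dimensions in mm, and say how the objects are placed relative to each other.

A is a table: top 1091 mm (x) × 688 mm (y), 34 mm thick, upper face at z = 761 mm, on four 78×78 mm square legs, each inset 49 mm from the nearest pair of top edges, running from z = 0 to the bottom of the top.

B is a four-legged stool. The seat is a 357×344×30 mm slab whose top surface is at z = 394 mm; four square legs, each 30×30 mm in cross-section, run from the floor (z = 0) to the underside of the seat, each flush with a corner of the seat.

C is a straight ladder. Two 33×56 mm vertical rails, 1381 mm tall, stand 471 mm apart (outside-to-outside) with their front faces coplanar on the −y side. 4 rungs, each 56 mm deep and 21 mm tall, span between the inner faces of the rails, front faces flush with the rails. The lowest rung's underside is at z = 308 mm and rungs are spaced 274 mm apart (underside to underside).

Two stools sit around the table at the −y, −x sides. The ladder is on top of the table.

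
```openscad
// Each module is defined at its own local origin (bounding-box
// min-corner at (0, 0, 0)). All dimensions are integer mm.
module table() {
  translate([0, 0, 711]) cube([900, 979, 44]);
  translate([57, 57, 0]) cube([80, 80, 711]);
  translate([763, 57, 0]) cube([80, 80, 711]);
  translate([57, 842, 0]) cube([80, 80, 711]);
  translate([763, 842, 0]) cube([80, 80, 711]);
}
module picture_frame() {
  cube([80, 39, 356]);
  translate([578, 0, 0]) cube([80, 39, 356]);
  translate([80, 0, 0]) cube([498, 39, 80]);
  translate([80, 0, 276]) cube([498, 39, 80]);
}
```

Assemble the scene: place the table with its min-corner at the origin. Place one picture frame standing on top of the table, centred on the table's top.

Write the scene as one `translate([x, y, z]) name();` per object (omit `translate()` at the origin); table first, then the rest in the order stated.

table();
translate([121, 470, 755]) picture_frame();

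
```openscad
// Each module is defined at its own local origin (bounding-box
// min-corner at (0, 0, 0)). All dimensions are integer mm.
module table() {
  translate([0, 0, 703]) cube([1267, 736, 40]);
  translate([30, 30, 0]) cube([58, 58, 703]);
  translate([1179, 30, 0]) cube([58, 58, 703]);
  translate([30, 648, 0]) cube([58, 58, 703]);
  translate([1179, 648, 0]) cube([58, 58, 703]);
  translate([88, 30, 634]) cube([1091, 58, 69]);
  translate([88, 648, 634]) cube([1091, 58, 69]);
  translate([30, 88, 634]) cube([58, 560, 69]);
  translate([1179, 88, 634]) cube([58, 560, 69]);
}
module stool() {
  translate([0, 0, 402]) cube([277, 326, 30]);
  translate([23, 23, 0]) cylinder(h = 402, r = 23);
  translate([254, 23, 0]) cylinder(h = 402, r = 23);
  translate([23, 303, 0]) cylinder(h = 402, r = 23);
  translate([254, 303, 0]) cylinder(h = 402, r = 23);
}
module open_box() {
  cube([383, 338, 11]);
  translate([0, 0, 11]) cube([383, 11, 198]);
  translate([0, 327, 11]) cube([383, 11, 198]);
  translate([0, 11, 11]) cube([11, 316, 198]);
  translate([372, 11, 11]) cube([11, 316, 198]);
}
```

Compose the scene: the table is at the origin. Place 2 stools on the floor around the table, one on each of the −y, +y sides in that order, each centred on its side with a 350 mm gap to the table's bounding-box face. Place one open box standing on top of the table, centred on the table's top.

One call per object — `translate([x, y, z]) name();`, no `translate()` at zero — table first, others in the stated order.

table();
translate([495, -676, 0]) stool();
translate([495, 1086, 0]) stool();
translate([442, 199, 743]) open_box();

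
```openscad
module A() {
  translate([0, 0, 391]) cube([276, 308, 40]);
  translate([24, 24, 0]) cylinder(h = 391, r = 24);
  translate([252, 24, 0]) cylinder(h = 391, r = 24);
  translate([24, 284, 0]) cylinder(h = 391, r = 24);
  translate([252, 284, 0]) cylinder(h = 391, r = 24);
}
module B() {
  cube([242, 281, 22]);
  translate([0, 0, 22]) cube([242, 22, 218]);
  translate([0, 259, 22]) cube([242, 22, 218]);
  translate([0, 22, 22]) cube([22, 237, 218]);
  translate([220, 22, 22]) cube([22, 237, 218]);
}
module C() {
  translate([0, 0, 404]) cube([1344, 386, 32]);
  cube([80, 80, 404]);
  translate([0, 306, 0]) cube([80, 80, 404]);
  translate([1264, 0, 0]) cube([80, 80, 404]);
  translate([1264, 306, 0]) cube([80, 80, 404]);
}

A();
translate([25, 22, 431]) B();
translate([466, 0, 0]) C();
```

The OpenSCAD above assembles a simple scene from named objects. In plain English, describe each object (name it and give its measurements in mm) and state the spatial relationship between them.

A is a simple wooden stool: a rectangular seat 276 mm (x) by 308 mm (y), 40 mm thick, top face at z = 431 mm, on four round legs, each 48 mm in diameter. The legs rest on z = 0, each leg's axis is inset half a diameter from the nearest pair of seat edges (so the leg's bounding box is flush with the corner).

B is an open storage box with external size 242×281×240 mm and wall thickness 22 mm (the base is also 22 mm thick). The base covers the whole footprint; the four walls stand on the base, with the y-facing walls full-width and the x-facing walls fitting between their inner faces.

C is a bench: a 1344×386 mm seat slab, 32 mm thick, top at z = 436 mm, on four 80×80 mm square legs flush with the seat corners and standing on z = 0.

The open box is on top of the stool. The bench is on the floor beside the stool on its +x side.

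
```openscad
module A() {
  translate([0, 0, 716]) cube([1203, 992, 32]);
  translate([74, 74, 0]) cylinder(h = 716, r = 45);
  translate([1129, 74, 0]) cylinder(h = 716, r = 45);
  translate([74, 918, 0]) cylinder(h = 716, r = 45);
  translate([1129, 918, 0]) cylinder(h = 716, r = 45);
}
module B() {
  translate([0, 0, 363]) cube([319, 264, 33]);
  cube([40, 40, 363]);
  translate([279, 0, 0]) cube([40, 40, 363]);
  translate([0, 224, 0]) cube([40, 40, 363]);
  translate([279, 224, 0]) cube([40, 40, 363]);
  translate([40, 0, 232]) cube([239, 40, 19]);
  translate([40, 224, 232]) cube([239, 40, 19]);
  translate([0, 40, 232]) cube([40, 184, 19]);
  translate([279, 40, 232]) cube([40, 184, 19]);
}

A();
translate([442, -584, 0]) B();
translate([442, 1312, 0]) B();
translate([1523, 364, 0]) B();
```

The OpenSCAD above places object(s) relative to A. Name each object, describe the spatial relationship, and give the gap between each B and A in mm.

Each stool's nearest face is 320 mm from the table's bounding box.

A is a table. B is a stool. Three stools sit around the table at the −y, +y, +x sides. The gap between each stool and the table is 320 mm.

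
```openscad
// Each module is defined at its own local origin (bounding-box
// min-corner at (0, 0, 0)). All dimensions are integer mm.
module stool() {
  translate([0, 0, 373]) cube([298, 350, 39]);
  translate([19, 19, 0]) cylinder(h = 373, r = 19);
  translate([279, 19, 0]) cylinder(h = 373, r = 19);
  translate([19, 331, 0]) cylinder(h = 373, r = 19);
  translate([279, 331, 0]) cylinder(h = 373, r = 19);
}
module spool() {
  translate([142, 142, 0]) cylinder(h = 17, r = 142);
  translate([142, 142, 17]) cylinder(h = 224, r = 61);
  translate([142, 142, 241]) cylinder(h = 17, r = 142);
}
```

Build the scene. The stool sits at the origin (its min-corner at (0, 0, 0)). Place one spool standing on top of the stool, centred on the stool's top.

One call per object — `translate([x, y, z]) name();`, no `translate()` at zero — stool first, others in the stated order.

stool();
translate([7, 33, 412]) spool();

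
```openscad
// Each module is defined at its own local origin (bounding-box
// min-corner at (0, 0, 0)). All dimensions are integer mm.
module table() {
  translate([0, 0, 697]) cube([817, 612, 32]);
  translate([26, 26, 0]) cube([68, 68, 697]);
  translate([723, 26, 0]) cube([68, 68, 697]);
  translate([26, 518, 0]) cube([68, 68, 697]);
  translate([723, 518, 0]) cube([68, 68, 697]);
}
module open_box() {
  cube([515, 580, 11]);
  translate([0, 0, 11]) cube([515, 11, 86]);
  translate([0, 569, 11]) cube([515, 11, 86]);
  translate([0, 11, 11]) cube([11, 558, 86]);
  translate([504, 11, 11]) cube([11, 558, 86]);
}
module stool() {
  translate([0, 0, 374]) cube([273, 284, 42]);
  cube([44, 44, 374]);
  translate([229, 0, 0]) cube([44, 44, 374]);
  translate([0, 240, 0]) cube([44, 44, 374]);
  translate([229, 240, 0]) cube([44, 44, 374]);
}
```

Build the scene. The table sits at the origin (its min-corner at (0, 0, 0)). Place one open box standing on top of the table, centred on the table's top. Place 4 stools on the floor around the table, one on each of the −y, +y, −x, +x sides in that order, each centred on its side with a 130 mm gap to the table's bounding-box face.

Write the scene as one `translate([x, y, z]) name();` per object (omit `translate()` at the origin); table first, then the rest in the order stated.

table();
translate([151, 16, 729]) open_box();
translate([272, -414, 0]) stool();
translate([272, 742, 0]) stool();
translate([-403, 164, 0]) stool();
translate([947, 164, 0]) stool();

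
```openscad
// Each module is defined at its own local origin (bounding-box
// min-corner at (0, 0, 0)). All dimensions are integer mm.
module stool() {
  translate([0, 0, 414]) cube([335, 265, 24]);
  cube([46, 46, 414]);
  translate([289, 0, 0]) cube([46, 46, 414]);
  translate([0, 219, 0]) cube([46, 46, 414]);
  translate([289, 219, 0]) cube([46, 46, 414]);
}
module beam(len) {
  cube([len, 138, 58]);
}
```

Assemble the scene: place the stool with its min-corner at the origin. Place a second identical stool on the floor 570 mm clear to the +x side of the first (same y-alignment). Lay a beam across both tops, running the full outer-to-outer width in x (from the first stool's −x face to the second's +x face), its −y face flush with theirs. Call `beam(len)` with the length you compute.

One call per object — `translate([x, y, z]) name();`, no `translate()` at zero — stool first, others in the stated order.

stool();
translate([905, 0, 0]) stool();
translate([0, 0, 438]) beam(1240);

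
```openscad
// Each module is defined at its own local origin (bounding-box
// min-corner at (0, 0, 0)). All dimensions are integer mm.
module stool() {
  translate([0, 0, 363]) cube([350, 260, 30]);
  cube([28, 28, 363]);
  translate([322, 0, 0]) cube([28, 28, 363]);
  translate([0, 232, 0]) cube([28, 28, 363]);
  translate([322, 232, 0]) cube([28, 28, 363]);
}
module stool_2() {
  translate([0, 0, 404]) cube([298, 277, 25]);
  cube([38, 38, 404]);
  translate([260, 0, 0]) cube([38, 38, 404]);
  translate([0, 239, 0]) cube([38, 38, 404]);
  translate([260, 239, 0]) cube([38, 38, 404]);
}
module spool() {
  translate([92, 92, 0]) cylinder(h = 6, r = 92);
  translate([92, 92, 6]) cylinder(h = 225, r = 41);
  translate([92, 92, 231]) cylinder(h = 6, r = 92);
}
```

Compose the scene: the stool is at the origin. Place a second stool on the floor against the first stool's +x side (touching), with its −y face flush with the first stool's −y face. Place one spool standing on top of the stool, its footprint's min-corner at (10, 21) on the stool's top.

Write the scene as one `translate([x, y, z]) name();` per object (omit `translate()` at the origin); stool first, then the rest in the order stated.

stool();
translate([350, 0, 0]) stool_2();
translate([10, 21, 393]) spool();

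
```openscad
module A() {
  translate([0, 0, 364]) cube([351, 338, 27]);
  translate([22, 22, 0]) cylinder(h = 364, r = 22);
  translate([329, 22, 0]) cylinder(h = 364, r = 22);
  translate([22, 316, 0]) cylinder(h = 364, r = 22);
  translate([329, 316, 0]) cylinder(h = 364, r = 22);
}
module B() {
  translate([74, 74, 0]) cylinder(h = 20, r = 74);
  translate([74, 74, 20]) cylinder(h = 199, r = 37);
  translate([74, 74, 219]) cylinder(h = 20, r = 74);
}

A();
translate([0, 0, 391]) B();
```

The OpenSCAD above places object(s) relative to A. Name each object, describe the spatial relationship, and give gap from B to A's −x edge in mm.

The spool's min-x is at 0; the stool's min-x is 0; gap = 0 mm.

A is a stool. B is a spool. The spool is on top of the stool. The gap from the spool to the stool's −x edge is 0 mm.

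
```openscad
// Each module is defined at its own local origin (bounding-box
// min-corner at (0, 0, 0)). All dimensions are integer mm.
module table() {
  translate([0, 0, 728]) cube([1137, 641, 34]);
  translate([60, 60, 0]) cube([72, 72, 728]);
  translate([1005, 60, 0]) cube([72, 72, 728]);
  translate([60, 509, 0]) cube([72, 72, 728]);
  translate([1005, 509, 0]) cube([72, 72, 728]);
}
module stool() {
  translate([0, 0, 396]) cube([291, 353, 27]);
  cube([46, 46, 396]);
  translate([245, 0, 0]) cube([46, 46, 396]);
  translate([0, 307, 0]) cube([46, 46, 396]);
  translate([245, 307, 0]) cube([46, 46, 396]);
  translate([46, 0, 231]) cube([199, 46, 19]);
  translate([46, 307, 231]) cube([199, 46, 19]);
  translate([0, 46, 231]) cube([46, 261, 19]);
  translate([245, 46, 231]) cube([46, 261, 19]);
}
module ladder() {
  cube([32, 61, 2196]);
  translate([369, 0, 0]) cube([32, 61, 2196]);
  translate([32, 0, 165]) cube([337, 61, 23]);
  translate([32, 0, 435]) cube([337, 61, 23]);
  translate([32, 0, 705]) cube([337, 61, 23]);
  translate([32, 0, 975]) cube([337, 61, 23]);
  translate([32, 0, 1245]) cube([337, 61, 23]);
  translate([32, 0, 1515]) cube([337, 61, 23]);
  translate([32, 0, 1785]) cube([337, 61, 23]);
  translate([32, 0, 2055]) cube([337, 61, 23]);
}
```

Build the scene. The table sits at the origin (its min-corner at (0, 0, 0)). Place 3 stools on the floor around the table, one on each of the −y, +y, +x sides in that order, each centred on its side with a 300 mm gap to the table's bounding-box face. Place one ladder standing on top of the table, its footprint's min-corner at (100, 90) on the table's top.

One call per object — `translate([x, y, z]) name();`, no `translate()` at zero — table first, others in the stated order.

table();
translate([423, -653, 0]) stool();
translate([423, 941, 0]) stool();
translate([1437, 144, 0]) stool();
translate([100, 90, 762]) ladder();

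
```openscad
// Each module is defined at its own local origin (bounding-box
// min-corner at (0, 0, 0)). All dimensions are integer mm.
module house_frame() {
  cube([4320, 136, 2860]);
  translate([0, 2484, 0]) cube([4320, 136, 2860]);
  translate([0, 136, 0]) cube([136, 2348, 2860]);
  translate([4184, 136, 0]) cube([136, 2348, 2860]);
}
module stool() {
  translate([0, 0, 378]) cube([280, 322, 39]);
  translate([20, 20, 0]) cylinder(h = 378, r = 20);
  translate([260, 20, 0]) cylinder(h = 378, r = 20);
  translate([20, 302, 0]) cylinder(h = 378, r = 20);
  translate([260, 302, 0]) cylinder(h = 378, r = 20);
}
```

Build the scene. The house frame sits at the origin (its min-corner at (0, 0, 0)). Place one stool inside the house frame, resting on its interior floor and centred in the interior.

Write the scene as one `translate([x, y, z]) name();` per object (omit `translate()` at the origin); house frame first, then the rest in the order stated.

house_frame();
translate([2020, 1149, 0]) stool();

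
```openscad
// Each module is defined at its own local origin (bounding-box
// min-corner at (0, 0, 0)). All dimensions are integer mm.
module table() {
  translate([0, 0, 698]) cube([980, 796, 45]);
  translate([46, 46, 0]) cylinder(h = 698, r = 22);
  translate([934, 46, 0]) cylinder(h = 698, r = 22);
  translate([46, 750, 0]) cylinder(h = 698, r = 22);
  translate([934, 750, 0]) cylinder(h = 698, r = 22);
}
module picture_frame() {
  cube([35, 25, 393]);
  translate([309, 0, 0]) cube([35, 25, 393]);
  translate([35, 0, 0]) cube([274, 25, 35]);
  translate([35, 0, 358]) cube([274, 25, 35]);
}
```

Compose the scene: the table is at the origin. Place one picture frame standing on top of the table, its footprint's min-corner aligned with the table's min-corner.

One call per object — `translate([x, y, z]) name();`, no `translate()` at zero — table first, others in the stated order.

table();
translate([0, 0, 743]) picture_frame();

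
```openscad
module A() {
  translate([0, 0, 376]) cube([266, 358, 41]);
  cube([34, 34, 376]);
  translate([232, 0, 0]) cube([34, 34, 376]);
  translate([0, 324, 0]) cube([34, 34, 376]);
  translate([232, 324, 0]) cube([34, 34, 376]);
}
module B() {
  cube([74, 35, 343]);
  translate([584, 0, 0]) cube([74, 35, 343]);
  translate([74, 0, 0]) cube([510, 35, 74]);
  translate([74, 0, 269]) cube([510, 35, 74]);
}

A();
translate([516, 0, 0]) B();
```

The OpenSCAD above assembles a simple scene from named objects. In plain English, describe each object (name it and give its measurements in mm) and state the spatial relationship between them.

A is a four-legged stool. The seat is 266×358 mm, 41 mm thick, top at z = 417 mm. It stands on four square legs, each 34×34 mm in cross-section, from z = 0 to the seat underside, each flush with a corner of the seat.

B is a rectangular picture frame lying in the x–z plane (depth along y). The opening is 510 mm wide (x) by 195 mm tall (z), surrounded by a border 74 mm wide on all four sides. The frame is 35 mm deep and is made of two full-height vertical stiles with two horizontal rails fitted between them.

The picture frame is on the floor beside the stool on its +x side.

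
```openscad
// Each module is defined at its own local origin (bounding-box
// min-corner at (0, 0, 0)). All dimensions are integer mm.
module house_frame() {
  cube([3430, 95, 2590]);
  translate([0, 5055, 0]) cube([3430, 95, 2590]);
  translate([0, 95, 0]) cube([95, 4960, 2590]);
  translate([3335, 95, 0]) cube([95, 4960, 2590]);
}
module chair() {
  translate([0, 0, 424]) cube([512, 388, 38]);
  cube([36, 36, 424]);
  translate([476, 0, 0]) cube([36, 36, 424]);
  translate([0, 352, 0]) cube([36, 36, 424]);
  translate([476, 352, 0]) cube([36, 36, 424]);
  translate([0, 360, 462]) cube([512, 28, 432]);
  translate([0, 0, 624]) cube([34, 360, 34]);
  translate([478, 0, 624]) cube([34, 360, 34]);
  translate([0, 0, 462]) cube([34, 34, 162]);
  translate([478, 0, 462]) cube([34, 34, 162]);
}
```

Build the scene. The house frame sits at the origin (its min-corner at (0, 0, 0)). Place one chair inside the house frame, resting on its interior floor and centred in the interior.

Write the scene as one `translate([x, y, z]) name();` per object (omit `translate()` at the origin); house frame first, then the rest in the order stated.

house_frame();
translate([1459, 2381, 0]) chair();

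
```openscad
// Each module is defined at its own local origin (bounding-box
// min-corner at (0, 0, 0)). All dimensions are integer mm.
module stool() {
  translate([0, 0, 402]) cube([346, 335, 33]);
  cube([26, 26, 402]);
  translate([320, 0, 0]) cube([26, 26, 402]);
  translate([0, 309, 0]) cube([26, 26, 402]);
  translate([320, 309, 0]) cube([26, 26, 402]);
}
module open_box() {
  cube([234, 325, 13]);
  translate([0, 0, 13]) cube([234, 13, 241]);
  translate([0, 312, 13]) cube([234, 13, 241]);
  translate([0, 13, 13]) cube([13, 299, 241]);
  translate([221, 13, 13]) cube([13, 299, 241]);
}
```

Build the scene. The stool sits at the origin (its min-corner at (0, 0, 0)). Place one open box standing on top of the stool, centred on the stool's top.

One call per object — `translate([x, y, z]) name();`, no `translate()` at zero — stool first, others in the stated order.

stool();
translate([56, 5, 435]) open_box();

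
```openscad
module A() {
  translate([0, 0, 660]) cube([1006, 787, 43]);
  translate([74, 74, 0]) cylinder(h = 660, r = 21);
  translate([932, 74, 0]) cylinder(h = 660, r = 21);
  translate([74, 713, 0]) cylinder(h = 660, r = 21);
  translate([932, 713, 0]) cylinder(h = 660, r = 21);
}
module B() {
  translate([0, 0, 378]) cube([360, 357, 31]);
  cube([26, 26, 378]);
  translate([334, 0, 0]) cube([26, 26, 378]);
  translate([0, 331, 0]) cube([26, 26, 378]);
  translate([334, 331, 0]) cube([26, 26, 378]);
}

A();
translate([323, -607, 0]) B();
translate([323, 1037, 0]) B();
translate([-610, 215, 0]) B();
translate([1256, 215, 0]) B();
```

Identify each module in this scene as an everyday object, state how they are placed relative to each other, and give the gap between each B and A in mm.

A is a table. B is a stool. Four stools sit around the table at the −y, +y, −x, +x sides. The gap between each stool and the table is 250 mm.

Each stool's nearest face is 250 mm from the table's bounding box.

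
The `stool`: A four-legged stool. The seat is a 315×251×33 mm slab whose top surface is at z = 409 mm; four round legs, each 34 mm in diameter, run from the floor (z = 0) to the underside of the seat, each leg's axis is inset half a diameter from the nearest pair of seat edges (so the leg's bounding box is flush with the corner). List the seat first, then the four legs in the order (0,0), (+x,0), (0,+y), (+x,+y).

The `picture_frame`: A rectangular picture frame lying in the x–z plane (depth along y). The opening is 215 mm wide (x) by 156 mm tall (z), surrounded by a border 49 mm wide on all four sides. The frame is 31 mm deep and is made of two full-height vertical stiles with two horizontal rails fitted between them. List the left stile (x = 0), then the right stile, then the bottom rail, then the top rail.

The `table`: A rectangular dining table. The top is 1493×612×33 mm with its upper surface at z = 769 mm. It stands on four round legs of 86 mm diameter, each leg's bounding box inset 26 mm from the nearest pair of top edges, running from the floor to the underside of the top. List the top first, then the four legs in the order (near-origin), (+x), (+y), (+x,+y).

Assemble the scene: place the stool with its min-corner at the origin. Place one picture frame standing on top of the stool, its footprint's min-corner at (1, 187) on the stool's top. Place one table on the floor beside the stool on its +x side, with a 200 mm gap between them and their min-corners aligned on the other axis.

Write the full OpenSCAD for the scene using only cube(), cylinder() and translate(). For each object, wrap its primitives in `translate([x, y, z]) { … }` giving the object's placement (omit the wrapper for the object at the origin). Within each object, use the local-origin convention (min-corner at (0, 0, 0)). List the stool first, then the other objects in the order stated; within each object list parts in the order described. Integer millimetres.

translate([0, 0, 376]) cube([315, 251, 33]);
translate([17, 17, 0]) cylinder(h = 376, r = 17);
translate([298, 17, 0]) cylinder(h = 376, r = 17);
translate([17, 234, 0]) cylinder(h = 376, r = 17);
translate([298, 234, 0]) cylinder(h = 376, r = 17);
translate([1, 187, 409]) {
  cube([49, 31, 254]);
  translate([264, 0, 0]) cube([49, 31, 254]);
  translate([49, 0, 0]) cube([215, 31, 49]);
  translate([49, 0, 205]) cube([215, 31, 49]);
}
translate([515, 0, 0]) {
  translate([0, 0, 736]) cube([1493, 612, 33]);
  translate([69, 69, 0]) cylinder(h = 736, r = 43);
  translate([1424, 69, 0]) cylinder(h = 736, r = 43);
  translate([69, 543, 0]) cylinder(h = 736, r = 43);
  translate([1424, 543, 0]) cylinder(h = 736, r = 43);
}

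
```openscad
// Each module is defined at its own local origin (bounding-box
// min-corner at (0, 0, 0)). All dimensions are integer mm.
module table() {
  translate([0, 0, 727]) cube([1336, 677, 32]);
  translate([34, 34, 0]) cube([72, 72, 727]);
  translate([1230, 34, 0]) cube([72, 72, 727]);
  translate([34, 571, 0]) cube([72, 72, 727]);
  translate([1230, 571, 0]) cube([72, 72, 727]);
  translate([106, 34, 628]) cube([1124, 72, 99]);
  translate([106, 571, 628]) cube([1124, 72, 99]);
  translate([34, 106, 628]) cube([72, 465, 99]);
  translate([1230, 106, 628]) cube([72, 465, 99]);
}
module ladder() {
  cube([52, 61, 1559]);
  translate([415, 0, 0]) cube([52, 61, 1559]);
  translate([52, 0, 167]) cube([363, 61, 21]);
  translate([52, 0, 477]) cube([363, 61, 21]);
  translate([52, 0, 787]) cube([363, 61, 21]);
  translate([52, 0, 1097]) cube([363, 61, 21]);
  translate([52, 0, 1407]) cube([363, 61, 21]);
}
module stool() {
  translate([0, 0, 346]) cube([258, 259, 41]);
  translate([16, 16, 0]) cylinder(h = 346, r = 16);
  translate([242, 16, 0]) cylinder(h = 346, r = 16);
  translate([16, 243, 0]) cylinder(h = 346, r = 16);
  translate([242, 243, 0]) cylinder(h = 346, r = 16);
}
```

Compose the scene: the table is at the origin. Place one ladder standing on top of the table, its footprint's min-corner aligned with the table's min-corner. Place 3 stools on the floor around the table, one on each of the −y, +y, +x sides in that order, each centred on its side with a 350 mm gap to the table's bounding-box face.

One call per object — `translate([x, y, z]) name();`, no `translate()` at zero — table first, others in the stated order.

table();
translate([0, 0, 759]) ladder();
translate([539, -609, 0]) stool();
translate([539, 1027, 0]) stool();
translate([1686, 209, 0]) stool();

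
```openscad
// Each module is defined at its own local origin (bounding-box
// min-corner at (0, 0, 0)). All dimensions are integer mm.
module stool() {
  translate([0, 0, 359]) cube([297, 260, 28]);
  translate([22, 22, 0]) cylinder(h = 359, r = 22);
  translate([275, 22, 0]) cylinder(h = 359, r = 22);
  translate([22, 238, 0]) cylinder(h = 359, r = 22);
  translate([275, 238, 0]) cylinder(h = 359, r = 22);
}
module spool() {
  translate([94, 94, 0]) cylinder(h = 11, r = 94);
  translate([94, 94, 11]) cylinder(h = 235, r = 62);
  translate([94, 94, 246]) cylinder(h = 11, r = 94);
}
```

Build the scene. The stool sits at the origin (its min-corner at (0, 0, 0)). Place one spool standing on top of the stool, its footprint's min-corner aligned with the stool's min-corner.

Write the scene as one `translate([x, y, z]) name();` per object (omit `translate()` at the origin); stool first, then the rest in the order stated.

stool();
translate([0, 0, 387]) spool();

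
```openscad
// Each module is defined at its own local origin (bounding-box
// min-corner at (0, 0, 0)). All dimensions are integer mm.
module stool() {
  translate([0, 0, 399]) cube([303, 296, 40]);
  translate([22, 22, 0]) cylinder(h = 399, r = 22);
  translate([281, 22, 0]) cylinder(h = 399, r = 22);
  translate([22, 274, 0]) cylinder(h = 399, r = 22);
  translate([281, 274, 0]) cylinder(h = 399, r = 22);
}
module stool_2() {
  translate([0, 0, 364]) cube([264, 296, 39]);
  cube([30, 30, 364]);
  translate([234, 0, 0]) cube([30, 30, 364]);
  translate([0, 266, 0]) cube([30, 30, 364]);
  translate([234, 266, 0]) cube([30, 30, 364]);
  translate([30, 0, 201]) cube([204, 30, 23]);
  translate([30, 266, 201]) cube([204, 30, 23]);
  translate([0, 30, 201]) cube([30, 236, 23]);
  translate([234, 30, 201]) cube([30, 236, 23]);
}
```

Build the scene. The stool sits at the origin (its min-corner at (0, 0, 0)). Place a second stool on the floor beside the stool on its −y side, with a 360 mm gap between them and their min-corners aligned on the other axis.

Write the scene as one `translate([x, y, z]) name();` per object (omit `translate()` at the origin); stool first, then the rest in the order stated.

stool();
translate([0, -656, 0]) stool_2();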